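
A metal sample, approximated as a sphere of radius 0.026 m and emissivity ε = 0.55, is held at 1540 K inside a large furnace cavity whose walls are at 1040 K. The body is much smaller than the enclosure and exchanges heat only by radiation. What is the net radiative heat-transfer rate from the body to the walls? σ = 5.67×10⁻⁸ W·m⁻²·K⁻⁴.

P_net ≈ 1180 W

For a small grey body in a large enclosure: P_net = εσA(T_body⁴ − T_wall⁴).
A = 4πr² = 0.008495 m²; T_body⁴ − T_wall⁴ = 5.624×10¹² − 1.170×10¹² = 4.455×10¹² K⁴.
|P_net| = 0.55·5.67×10⁻⁸·0.008495·4.455×10¹².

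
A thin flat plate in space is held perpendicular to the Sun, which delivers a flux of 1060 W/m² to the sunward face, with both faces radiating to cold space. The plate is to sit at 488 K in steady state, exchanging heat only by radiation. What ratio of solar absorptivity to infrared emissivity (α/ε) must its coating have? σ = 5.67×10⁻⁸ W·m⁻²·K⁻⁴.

Balance: αS·A = εσ·2A·T⁴ ⇒ α/ε = 2σT⁴/S.
α/ε = 2·5.67×10⁻⁸·(488)⁴/1060 = 2·5.67×10⁻⁸·5.671×10¹⁰/1060.

α/ε ≈ 6.07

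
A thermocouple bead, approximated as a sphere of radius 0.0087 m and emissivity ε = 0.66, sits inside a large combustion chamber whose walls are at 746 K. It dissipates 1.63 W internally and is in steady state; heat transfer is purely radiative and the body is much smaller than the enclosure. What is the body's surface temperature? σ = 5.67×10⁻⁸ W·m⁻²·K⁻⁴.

For a small grey body in a large enclosure, net radiated power = εσA(T⁴ − T_w⁴).
Steady state: P = εσA(T⁴ − T_w⁴) with A = 4πr² = 9.511×10⁻⁴ m².
T⁴ = P/(εσA) + T_w⁴ = 1.63/(0.66·5.67×10⁻⁸·9.511×10⁻⁴) + (746)⁴
    = 4.579×10¹⁰ + 3.097×10¹¹ = 3.555×10¹¹ K⁴.

T ≈ 772 K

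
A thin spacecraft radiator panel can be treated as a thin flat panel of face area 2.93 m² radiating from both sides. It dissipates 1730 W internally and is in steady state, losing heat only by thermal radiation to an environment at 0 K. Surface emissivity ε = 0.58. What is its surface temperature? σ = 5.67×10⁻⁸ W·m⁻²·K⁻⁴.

T ≈ 308 K

Steady state: internal power = radiated power, P = εσA T⁴.
Radiating area A = 2·2.93 = 5.860 m².
T⁴ = P/(εσA) = 1730/(0.58·5.67×10⁻⁸·5.860) = 8.977×10⁹ K⁴.
T = (8.977×10⁹)^(1/4).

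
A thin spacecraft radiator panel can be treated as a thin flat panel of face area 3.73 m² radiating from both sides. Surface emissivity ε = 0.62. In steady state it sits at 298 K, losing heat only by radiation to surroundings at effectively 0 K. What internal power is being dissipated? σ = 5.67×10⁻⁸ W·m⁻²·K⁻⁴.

P ≈ 2070 W

Steady state: P = εσA T⁴.
A = 2·3.73 = 7.460 m²; T⁴ = (298)⁴ = 7.886×10⁹ K⁴.
P = 0.62 × 5.67×10⁻⁸ × 7.460 × 7.886×10⁹.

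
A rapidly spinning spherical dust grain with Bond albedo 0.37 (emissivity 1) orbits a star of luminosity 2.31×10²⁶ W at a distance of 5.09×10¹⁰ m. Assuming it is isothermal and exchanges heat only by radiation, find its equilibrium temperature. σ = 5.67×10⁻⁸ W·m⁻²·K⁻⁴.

T ≈ 375 K

First find the stellar flux at distance d: S = L/(4πd²) = 2.31×10²⁶/(4π·(5.09×10¹⁰)²) = 7095 W/m².
For an isothermal sphere, absorbed (1−a)S·πr² = emitted σ·4πr²·T⁴, so T⁴ = (1−a)S/(4σ).
T⁴ = 0.630·7095/(4·5.67×10⁻⁸) = 1.971×10¹⁰ K⁴.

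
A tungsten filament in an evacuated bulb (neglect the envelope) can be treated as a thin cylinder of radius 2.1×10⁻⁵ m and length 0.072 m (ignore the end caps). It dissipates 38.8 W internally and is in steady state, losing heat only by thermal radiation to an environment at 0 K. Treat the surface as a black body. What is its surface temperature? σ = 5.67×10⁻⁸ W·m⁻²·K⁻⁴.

Steady state: internal power = radiated power, P = εσA T⁴.
Radiating area A = 2πrL = 9.500×10⁻⁶ m².
T⁴ = P/(εσA) = 38.8/(1.0·5.67×10⁻⁸·9.500×10⁻⁶) = 7.203×10¹³ K⁴.
T = (7.203×10¹³)^(1/4).

T ≈ 2910 K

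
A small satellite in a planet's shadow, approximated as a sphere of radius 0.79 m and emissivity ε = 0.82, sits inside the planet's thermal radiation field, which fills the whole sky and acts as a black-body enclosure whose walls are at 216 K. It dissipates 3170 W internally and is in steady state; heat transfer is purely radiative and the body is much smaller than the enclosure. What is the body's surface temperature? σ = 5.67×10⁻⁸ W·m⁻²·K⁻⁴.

For a small grey body in a large enclosure, net radiated power = εσA(T⁴ − T_w⁴).
Steady state: P = εσA(T⁴ − T_w⁴) with A = 4πr² = 7.843 m².
T⁴ = P/(εσA) + T_w⁴ = 3170/(0.82·5.67×10⁻⁸·7.843) + (216)⁴
    = 8.694×10⁹ + 2.177×10⁹ = 1.087×10¹⁰ K⁴.

T ≈ 323 K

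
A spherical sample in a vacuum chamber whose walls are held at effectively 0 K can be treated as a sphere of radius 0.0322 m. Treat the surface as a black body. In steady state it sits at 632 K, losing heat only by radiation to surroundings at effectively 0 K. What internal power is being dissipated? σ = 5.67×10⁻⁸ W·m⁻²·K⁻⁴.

Steady state: P = εσA T⁴.
A = 4πr² = 0.01303 m²; T⁴ = (632)⁴ = 1.595×10¹¹ K⁴.
P = 1.0 × 5.67×10⁻⁸ × 0.01303 × 1.595×10¹¹.

P ≈ 118 W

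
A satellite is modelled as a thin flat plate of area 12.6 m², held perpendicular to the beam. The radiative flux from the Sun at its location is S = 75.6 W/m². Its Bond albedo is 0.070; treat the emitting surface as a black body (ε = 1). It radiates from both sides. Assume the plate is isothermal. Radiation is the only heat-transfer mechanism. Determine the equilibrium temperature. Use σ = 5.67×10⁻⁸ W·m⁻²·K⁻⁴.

T ≈ 158 K

At equilibrium, absorbed power = emitted power.
Absorbing cross-section = A = 12.60 m²; emitting surface = 2A = 25.20 m² (ratio 2).
(1−a)S·A_cross = εσ·A_surf·T⁴  ⇒  T⁴ = (1−a)S/(2σ).
T⁴ = 0.930·75.6/(2·5.67×10⁻⁸) = 6.200×10⁸ K⁴.
T = (6.200×10⁸)^(1/4).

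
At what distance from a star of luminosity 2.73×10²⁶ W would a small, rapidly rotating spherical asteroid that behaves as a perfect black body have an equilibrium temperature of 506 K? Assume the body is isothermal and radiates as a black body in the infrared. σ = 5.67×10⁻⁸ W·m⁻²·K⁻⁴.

For an isothermal black-emitting sphere, (1−a)S·πr² = σ·4πr²·T⁴ ⇒ S = 4σT⁴/(1−a).
S = 4·5.67×10⁻⁸·(506)⁴/1.00 = 14870 W/m².
Flux falls as S = L/(4πd²), so d = √(L/(4πS)) = √(2.73×10²⁶/(4π·14870)).

d ≈ 3.82×10¹⁰ m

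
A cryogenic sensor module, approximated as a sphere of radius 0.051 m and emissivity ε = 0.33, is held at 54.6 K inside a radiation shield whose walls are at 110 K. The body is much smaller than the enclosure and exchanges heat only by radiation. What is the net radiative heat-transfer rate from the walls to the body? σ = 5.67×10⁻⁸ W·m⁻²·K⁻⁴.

For a small grey body in a large enclosure: P_net = εσA(T_body⁴ − T_wall⁴).
A = 4πr² = 0.03269 m²; T_body⁴ − T_wall⁴ = 8.887×10⁶ − 1.464×10⁸ = -1.375×10⁸ K⁴.
|P_net| = 0.33·5.67×10⁻⁸·0.03269·1.375×10⁸.

P_net ≈ 0.0841 W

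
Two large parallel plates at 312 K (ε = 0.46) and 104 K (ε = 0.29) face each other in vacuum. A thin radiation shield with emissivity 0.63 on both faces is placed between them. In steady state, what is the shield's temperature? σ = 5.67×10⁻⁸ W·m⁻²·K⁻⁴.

T_s ≈ 274 K

In steady state the net flux on the hot side equals that on the cold side.
σ(T₁⁴−T_s⁴)/D₁ = σ(T_s⁴−T₂⁴)/D₂, with D₁ = 1/ε₁+1/ε_s−1 = 2.761, D₂ = 1/ε_s+1/ε₂−1 = 4.036.
Solve for T_s⁴: T_s⁴ = (D₂·T₁⁴ + D₁·T₂⁴)/(D₁+D₂) = 5.674×10⁹ K⁴.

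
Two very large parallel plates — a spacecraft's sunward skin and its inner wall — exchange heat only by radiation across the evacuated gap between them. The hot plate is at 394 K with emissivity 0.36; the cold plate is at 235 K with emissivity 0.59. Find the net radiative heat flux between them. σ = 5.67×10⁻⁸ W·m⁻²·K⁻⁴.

q ≈ 344 W/m²

For two infinite grey parallel plates, q = σ(T₁⁴ − T₂⁴)/(1/ε₁ + 1/ε₂ − 1).
T₁⁴ − T₂⁴ = 2.410×10¹⁰ − 3.050×10⁹ = 2.105×10¹⁰ K⁴.
1/ε₁ + 1/ε₂ − 1 = 2.778 + 1.695 − 1 = 3.473.
q = 5.67×10⁻⁸ × 2.105×10¹⁰ / 3.473.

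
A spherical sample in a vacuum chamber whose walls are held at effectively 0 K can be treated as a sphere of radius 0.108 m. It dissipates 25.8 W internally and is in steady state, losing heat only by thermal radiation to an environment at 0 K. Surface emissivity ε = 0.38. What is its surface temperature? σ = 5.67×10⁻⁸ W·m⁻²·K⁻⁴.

T ≈ 301 K

Steady state: internal power = radiated power, P = εσA T⁴.
Radiating area A = 4πr² = 0.1466 m².
T⁴ = P/(εσA) = 25.8/(0.38·5.67×10⁻⁸·0.1466) = 8.170×10⁹ K⁴.
T = (8.170×10⁹)^(1/4).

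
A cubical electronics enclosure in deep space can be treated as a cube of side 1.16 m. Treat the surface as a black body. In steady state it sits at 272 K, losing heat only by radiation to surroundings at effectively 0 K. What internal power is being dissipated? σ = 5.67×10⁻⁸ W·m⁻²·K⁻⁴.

P ≈ 2510 W

Steady state: P = εσA T⁴.
A = 6L² = 8.074 m²; T⁴ = (272)⁴ = 5.474×10⁹ K⁴.
P = 1.0 × 5.67×10⁻⁸ × 8.074 × 5.474×10⁹.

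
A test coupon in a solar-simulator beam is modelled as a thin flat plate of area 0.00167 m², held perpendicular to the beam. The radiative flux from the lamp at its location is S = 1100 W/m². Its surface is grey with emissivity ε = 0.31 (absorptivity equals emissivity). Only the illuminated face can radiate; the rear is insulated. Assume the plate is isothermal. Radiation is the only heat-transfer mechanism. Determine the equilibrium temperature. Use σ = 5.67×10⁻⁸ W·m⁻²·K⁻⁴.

T ≈ 373 K

At equilibrium, absorbed power = emitted power.
Absorbing cross-section = A = 0.001670 m²; emitting surface = A = 0.001670 m² (ratio 1).
εS·A_cross = εσ·A_surf·T⁴  ⇒  T⁴ = S/(1σ)   (ε cancels).
T⁴ = 1100/(1·5.67×10⁻⁸) = 1.940×10¹⁰ K⁴.
T = (1.940×10¹⁰)^(1/4).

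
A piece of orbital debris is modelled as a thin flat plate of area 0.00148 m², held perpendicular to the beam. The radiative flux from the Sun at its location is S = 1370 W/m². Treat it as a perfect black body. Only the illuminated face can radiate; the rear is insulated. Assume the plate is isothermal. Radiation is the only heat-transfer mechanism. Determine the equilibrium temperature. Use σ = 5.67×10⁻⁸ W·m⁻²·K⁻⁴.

At equilibrium, absorbed power = emitted power.
Absorbing cross-section = A = 0.001480 m²; emitting surface = A = 0.001480 m² (ratio 1).
S·A_cross = εσ·A_surf·T⁴  ⇒  T⁴ = S/(1σ).
T⁴ = 1.00·1370/(1·5.67×10⁻⁸) = 2.416×10¹⁰ K⁴.
T = (2.416×10¹⁰)^(1/4).

T ≈ 394 K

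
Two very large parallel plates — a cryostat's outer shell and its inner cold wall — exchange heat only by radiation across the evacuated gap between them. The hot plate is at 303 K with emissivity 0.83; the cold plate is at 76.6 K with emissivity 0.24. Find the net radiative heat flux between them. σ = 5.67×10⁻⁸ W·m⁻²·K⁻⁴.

q ≈ 109 W/m²

For two infinite grey parallel plates, q = σ(T₁⁴ − T₂⁴)/(1/ε₁ + 1/ε₂ − 1).
T₁⁴ − T₂⁴ = 8.429×10⁹ − 3.443×10⁷ = 8.394×10⁹ K⁴.
1/ε₁ + 1/ε₂ − 1 = 1.205 + 4.167 − 1 = 4.371.
q = 5.67×10⁻⁸ × 8.394×10⁹ / 4.371.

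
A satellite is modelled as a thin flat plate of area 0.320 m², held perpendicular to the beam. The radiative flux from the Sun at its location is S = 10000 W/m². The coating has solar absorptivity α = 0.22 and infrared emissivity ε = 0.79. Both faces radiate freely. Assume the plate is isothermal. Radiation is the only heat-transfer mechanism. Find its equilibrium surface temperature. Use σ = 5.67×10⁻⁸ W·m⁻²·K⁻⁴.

At equilibrium, absorbed power = emitted power.
Absorbing cross-section = A = 0.3200 m²; emitting surface = 2A = 0.6400 m² (ratio 2).
αS·A_cross = εσ·A_surf·T⁴  ⇒  T⁴ = αS/(ε·2σ).
T⁴ = 0.220·10000/(0.79·2·5.67×10⁻⁸) = 2.456×10¹⁰ K⁴.
T = (2.456×10¹⁰)^(1/4).

T ≈ 396 K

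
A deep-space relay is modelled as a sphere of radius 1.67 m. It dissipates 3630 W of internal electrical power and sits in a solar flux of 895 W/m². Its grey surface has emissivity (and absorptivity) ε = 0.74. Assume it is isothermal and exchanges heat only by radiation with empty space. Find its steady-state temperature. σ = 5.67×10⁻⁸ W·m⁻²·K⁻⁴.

T ≈ 283 K

At steady state, absorbed solar power + internal power = radiated power.
Absorbed: α·S·A_cross = 0.74·895·8.762 = 5803 W (cross-section πr²).
Total input = 5803 + 3630 = 9433 W.
Radiated: εσ·A_surf·T⁴ with A_surf = 4πr² = 35.05 m².
T⁴ = 9433/(0.74·5.67×10⁻⁸·35.05) = 6.415×10⁹ K⁴.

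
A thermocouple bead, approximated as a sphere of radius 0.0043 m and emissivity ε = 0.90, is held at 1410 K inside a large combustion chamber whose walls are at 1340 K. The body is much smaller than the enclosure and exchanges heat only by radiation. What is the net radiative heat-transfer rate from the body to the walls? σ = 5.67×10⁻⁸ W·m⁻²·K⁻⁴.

For a small grey body in a large enclosure: P_net = εσA(T_body⁴ − T_wall⁴).
A = 4πr² = 2.324×10⁻⁴ m²; T_body⁴ − T_wall⁴ = 3.953×10¹² − 3.224×10¹² = 7.284×10¹¹ K⁴.
|P_net| = 0.90·5.67×10⁻⁸·2.324×10⁻⁴·7.284×10¹¹.

P_net ≈ 8.64 W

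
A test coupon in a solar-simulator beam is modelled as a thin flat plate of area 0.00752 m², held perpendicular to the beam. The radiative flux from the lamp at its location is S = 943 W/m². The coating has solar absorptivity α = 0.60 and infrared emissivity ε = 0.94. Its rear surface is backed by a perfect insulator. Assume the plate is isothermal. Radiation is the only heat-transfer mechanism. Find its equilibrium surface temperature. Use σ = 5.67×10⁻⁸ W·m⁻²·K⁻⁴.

At equilibrium, absorbed power = emitted power.
Absorbing cross-section = A = 0.007520 m²; emitting surface = A = 0.007520 m² (ratio 1).
αS·A_cross = εσ·A_surf·T⁴  ⇒  T⁴ = αS/(ε·1σ).
T⁴ = 0.600·943/(0.94·1·5.67×10⁻⁸) = 1.062×10¹⁰ K⁴.
T = (1.062×10¹⁰)^(1/4).

T ≈ 321 K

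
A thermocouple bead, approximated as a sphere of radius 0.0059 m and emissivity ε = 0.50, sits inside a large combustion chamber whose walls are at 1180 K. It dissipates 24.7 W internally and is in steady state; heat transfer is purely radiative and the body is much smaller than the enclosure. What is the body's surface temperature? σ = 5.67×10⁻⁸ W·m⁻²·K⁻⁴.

For a small grey body in a large enclosure, net radiated power = εσA(T⁴ − T_w⁴).
Steady state: P = εσA(T⁴ − T_w⁴) with A = 4πr² = 4.374×10⁻⁴ m².
T⁴ = P/(εσA) + T_w⁴ = 24.7/(0.50·5.67×10⁻⁸·4.374×10⁻⁴) + (1180)⁴
    = 1.992×10¹² + 1.939×10¹² = 3.931×10¹² K⁴.

T ≈ 1410 K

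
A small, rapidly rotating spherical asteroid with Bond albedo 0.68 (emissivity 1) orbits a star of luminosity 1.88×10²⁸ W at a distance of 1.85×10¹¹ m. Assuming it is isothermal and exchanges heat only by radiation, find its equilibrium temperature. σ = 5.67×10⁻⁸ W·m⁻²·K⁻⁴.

First find the stellar flux at distance d: S = L/(4πd²) = 1.88×10²⁸/(4π·(1.85×10¹¹)²) = 43710 W/m².
For an isothermal sphere, absorbed (1−a)S·πr² = emitted σ·4πr²·T⁴, so T⁴ = (1−a)S/(4σ).
T⁴ = 0.320·43710/(4·5.67×10⁻⁸) = 6.168×10¹⁰ K⁴.

T ≈ 498 K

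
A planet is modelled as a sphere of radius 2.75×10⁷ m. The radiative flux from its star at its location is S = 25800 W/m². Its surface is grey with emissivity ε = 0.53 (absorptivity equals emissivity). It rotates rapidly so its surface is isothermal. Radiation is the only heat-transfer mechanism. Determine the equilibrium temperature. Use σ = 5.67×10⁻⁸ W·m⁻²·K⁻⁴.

At equilibrium, absorbed power = emitted power.
Absorbing cross-section = πr² = 2.376×10¹⁵ m²; emitting surface = 4πr² = 9.503×10¹⁵ m² (ratio 4).
εS·A_cross = εσ·A_surf·T⁴  ⇒  T⁴ = S/(4σ)   (ε cancels).
T⁴ = 25800/(4·5.67×10⁻⁸) = 1.138×10¹¹ K⁴.
T = (1.138×10¹¹)^(1/4).

T ≈ 581 K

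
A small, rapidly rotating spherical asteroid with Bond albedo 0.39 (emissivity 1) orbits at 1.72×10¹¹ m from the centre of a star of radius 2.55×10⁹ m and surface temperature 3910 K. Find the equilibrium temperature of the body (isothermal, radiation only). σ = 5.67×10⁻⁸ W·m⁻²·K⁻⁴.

T ≈ 298 K

The star's surface emits σT_*⁴; at distance d the flux is S = σT_*⁴(R_*/d)².
S = 5.67×10⁻⁸·(3910)⁴·(2.55×10⁹/1.72×10¹¹)² = 2913 W/m².
For an isothermal sphere T⁴ = (1−a)S/(4σ) = 7.834×10⁹ K⁴.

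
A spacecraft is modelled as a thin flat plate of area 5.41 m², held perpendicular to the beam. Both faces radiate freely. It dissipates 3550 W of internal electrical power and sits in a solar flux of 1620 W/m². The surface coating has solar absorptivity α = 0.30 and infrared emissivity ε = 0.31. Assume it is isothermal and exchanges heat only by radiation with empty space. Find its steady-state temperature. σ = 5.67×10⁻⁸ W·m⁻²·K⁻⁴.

T ≈ 425 K

At steady state, absorbed solar power + internal power = radiated power.
Absorbed: α·S·A_cross = 0.30·1620·5.410 = 2629 W (cross-section A).
Total input = 2629 + 3550 = 6179 W.
Radiated: εσ·A_surf·T⁴ with A_surf = 2A = 10.82 m².
T⁴ = 6179/(0.31·5.67×10⁻⁸·10.82) = 3.249×10¹⁰ K⁴.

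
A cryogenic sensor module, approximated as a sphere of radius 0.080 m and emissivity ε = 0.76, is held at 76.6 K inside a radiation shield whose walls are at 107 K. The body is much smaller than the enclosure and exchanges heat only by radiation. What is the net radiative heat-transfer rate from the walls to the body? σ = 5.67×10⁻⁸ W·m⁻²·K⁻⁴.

For a small grey body in a large enclosure: P_net = εσA(T_body⁴ − T_wall⁴).
A = 4πr² = 0.08042 m²; T_body⁴ − T_wall⁴ = 3.443×10⁷ − 1.311×10⁸ = -9.665×10⁷ K⁴.
|P_net| = 0.76·5.67×10⁻⁸·0.08042·9.665×10⁷.

P_net ≈ 0.335 W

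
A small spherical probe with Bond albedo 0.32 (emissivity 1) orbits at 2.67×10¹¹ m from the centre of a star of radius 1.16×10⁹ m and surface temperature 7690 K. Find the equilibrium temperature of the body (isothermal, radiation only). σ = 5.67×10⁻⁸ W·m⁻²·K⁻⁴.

T ≈ 325 K

The star's surface emits σT_*⁴; at distance d the flux is S = σT_*⁴(R_*/d)².
S = 5.67×10⁻⁸·(7690)⁴·(1.16×10⁹/2.67×10¹¹)² = 3743 W/m².
For an isothermal sphere T⁴ = (1−a)S/(4σ) = 1.122×10¹⁰ K⁴.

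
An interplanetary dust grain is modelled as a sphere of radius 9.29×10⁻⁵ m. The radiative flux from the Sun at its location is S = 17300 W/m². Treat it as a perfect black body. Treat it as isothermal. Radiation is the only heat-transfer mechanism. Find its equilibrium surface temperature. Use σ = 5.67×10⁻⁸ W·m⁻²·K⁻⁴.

At equilibrium, absorbed power = emitted power.
Absorbing cross-section = πr² = 2.711×10⁻⁸ m²; emitting surface = 4πr² = 1.085×10⁻⁷ m² (ratio 4).
S·A_cross = εσ·A_surf·T⁴  ⇒  T⁴ = S/(4σ).
T⁴ = 1.00·17300/(4·5.67×10⁻⁸) = 7.628×10¹⁰ K⁴.
T = (7.628×10¹⁰)^(1/4).

T ≈ 526 K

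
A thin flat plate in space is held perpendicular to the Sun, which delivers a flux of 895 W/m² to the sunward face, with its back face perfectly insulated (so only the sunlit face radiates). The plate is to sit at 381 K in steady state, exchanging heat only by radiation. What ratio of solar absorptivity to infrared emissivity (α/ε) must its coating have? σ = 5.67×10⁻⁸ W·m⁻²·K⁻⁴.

Balance: αS·A = εσ·1A·T⁴ ⇒ α/ε = σT⁴/S.
α/ε = 5.67×10⁻⁸·(381)⁴/895 = 5.67×10⁻⁸·2.107×10¹⁰/895.

α/ε ≈ 1.33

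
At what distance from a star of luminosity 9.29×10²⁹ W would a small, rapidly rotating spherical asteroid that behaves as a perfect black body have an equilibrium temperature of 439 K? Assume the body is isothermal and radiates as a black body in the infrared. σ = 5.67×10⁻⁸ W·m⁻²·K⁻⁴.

d ≈ 2.96×10¹² m

For an isothermal black-emitting sphere, (1−a)S·πr² = σ·4πr²·T⁴ ⇒ S = 4σT⁴/(1−a).
S = 4·5.67×10⁻⁸·(439)⁴/1.00 = 8424 W/m².
Flux falls as S = L/(4πd²), so d = √(L/(4πS)) = √(9.29×10²⁹/(4π·8424)).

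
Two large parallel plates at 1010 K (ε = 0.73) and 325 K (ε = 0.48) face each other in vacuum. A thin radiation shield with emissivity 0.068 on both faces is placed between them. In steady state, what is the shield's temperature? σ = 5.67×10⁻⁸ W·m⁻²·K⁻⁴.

T_s ≈ 856 K

In steady state the net flux on the hot side equals that on the cold side.
σ(T₁⁴−T_s⁴)/D₁ = σ(T_s⁴−T₂⁴)/D₂, with D₁ = 1/ε₁+1/ε_s−1 = 15.08, D₂ = 1/ε_s+1/ε₂−1 = 15.79.
Solve for T_s⁴: T_s⁴ = (D₂·T₁⁴ + D₁·T₂⁴)/(D₁+D₂) = 5.378×10¹¹ K⁴.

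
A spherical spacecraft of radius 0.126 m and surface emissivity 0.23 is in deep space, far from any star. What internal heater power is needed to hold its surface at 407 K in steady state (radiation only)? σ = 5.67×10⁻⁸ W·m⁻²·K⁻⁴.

P ≈ 71.4 W

P = εσ·4πr²·T⁴.
4πr² = 0.1995 m²; T⁴ = 2.744×10¹⁰ K⁴.
P = 0.23·5.67×10⁻⁸·0.1995·2.744×10¹⁰.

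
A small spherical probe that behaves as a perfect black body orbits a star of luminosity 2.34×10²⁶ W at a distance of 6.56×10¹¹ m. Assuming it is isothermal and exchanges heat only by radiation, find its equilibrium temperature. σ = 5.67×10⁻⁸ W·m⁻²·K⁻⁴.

T ≈ 118 K

First find the stellar flux at distance d: S = L/(4πd²) = 2.34×10²⁶/(4π·(6.56×10¹¹)²) = 43.27 W/m².
For an isothermal sphere, absorbed (1−a)S·πr² = emitted σ·4πr²·T⁴, so T⁴ = (1−a)S/(4σ).
T⁴ = 1.00·43.27/(4·5.67×10⁻⁸) = 1.908×10⁸ K⁴.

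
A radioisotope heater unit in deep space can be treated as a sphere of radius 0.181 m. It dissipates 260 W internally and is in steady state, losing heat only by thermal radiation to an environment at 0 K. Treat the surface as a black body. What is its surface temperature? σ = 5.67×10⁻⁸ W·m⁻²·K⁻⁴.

Steady state: internal power = radiated power, P = εσA T⁴.
Radiating area A = 4πr² = 0.4117 m².
T⁴ = P/(εσA) = 260/(1.0·5.67×10⁻⁸·0.4117) = 1.114×10¹⁰ K⁴.
T = (1.114×10¹⁰)^(1/4).

T ≈ 325 K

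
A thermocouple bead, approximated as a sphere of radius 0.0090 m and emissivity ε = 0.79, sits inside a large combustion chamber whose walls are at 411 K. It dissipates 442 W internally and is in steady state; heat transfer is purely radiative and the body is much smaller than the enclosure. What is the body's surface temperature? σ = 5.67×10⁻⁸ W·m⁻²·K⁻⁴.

For a small grey body in a large enclosure, net radiated power = εσA(T⁴ − T_w⁴).
Steady state: P = εσA(T⁴ − T_w⁴) with A = 4πr² = 0.001018 m².
T⁴ = P/(εσA) + T_w⁴ = 442/(0.79·5.67×10⁻⁸·0.001018) + (411)⁴
    = 9.694×10¹² + 2.853×10¹⁰ = 9.723×10¹² K⁴.

T ≈ 1770 K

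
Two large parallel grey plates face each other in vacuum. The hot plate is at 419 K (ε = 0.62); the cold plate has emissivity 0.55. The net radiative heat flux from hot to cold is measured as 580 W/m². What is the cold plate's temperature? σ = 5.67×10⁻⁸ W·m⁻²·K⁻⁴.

q = σ(T₁⁴ − T₂⁴)/(1/ε₁ + 1/ε₂ − 1); denominator = 2.431.
T₂⁴ = T₁⁴ − q·(1/ε₁+1/ε₂−1)/σ = 3.082×10¹⁰ − 580·2.431/5.67×10⁻⁸
    = 5.953×10⁹ K⁴.

T₂ ≈ 278 K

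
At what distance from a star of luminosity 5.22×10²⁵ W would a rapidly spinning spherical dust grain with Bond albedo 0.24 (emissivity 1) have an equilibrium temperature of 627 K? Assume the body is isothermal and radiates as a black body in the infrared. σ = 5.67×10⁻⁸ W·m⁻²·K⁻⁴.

For an isothermal black-emitting sphere, (1−a)S·πr² = σ·4πr²·T⁴ ⇒ S = 4σT⁴/(1−a).
S = 4·5.67×10⁻⁸·(627)⁴/0.760 = 46120 W/m².
Flux falls as S = L/(4πd²), so d = √(L/(4πS)) = √(5.22×10²⁵/(4π·46120)).

d ≈ 9.49×10⁹ m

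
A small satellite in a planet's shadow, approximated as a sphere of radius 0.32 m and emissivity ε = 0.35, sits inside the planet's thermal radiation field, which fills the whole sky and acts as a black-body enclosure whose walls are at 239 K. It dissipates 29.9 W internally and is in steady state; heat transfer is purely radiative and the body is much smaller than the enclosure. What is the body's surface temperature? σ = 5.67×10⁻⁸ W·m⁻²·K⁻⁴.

For a small grey body in a large enclosure, net radiated power = εσA(T⁴ − T_w⁴).
Steady state: P = εσA(T⁴ − T_w⁴) with A = 4πr² = 1.287 m².
T⁴ = P/(εσA) + T_w⁴ = 29.9/(0.35·5.67×10⁻⁸·1.287) + (239)⁴
    = 1.171×10⁹ + 3.263×10⁹ = 4.434×10⁹ K⁴.

T ≈ 258 K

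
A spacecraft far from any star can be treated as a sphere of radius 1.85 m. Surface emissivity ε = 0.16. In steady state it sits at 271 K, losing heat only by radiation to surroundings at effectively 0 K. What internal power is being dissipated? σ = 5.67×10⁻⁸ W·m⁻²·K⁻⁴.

P ≈ 2100 W

Steady state: P = εσA T⁴.
A = 4πr² = 43.01 m²; T⁴ = (271)⁴ = 5.394×10⁹ K⁴.
P = 0.16 × 5.67×10⁻⁸ × 43.01 × 5.394×10⁹.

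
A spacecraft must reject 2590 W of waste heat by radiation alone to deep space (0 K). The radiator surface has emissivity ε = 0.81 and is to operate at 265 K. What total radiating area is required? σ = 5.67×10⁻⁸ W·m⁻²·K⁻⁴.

A ≈ 11.4 m²

P = εσA T⁴ ⇒ A = P/(εσT⁴).
T⁴ = 4.932×10⁹ K⁴.
A = 2590/(0.81 × 5.67×10⁻⁸ × 4.932×10⁹).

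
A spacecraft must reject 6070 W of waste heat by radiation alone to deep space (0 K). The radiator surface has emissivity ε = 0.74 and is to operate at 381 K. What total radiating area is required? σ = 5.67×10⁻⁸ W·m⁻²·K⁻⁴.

A ≈ 6.87 m²

P = εσA T⁴ ⇒ A = P/(εσT⁴).
T⁴ = 2.107×10¹⁰ K⁴.
A = 6070/(0.74 × 5.67×10⁻⁸ × 2.107×10¹⁰).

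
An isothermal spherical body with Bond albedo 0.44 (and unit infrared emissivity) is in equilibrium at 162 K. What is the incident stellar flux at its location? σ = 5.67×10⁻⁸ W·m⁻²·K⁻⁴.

S ≈ 279 W/m²

(1−a)S·πr² = σ·4πr²·T⁴ ⇒ S = 4σT⁴/(1−a).
S = 4·5.67×10⁻⁸·6.887×10⁸/0.560.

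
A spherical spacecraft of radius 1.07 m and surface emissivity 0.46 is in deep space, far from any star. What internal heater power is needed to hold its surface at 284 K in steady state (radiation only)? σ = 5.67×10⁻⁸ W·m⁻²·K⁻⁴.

P ≈ 2440 W

P = εσ·4πr²·T⁴.
4πr² = 14.39 m²; T⁴ = 6.505×10⁹ K⁴.
P = 0.46·5.67×10⁻⁸·14.39·6.505×10⁹.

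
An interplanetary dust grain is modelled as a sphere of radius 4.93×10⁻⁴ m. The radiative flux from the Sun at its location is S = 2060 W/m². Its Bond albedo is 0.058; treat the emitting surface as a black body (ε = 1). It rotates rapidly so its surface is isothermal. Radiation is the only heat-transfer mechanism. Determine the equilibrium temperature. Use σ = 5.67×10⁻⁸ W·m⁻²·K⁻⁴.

T ≈ 304 K

At equilibrium, absorbed power = emitted power.
Absorbing cross-section = πr² = 7.636×10⁻⁷ m²; emitting surface = 4πr² = 3.054×10⁻⁶ m² (ratio 4).
(1−a)S·A_cross = εσ·A_surf·T⁴  ⇒  T⁴ = (1−a)S/(4σ).
T⁴ = 0.942·2060/(4·5.67×10⁻⁸) = 8.556×10⁹ K⁴.
T = (8.556×10⁹)^(1/4).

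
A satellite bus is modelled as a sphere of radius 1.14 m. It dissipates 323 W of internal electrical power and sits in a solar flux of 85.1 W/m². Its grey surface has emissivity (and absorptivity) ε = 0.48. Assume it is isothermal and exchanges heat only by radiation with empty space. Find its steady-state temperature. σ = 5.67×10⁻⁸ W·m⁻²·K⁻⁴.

T ≈ 182 K

At steady state, absorbed solar power + internal power = radiated power.
Absorbed: α·S·A_cross = 0.48·85.1·4.083 = 166.8 W (cross-section πr²).
Total input = 166.8 + 323 = 489.8 W.
Radiated: εσ·A_surf·T⁴ with A_surf = 4πr² = 16.33 m².
T⁴ = 489.8/(0.48·5.67×10⁻⁸·16.33) = 1.102×10⁹ K⁴.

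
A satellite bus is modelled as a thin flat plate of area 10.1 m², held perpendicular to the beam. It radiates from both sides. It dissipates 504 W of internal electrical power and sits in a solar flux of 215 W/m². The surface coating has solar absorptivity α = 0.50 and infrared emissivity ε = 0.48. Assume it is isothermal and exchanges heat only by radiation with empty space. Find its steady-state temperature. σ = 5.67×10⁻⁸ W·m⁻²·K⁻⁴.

At steady state, absorbed solar power + internal power = radiated power.
Absorbed: α·S·A_cross = 0.50·215·10.10 = 1086 W (cross-section A).
Total input = 1086 + 504 = 1590 W.
Radiated: εσ·A_surf·T⁴ with A_surf = 2A = 20.20 m².
T⁴ = 1590/(0.48·5.67×10⁻⁸·20.20) = 2.892×10⁹ K⁴.

T ≈ 232 K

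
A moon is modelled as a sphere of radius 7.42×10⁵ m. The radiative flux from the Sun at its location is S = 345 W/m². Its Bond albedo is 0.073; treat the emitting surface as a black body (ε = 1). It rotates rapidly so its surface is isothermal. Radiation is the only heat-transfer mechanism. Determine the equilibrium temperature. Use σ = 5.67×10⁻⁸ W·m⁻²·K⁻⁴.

At equilibrium, absorbed power = emitted power.
Absorbing cross-section = πr² = 1.730×10¹² m²; emitting surface = 4πr² = 6.919×10¹² m² (ratio 4).
(1−a)S·A_cross = εσ·A_surf·T⁴  ⇒  T⁴ = (1−a)S/(4σ).
T⁴ = 0.927·345/(4·5.67×10⁻⁸) = 1.410×10⁹ K⁴.
T = (1.410×10⁹)^(1/4).

T ≈ 194 K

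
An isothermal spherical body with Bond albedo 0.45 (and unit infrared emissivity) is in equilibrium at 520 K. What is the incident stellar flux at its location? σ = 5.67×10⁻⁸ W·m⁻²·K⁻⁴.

S ≈ 30200 W/m²

(1−a)S·πr² = σ·4πr²·T⁴ ⇒ S = 4σT⁴/(1−a).
S = 4·5.67×10⁻⁸·7.312×10¹⁰/0.550.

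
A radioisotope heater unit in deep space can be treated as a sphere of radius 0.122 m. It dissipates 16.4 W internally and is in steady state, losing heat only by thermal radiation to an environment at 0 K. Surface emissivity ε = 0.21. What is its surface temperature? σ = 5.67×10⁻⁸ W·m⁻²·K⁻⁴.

Steady state: internal power = radiated power, P = εσA T⁴.
Radiating area A = 4πr² = 0.1870 m².
T⁴ = P/(εσA) = 16.4/(0.21·5.67×10⁻⁸·0.1870) = 7.364×10⁹ K⁴.
T = (7.364×10⁹)^(1/4).

T ≈ 293 K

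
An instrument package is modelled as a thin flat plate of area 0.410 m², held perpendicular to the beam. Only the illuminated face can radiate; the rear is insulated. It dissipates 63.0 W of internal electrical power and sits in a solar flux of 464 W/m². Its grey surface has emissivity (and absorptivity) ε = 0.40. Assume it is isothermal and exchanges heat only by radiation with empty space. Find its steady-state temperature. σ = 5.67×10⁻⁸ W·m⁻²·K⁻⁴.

T ≈ 350 K

At steady state, absorbed solar power + internal power = radiated power.
Absorbed: α·S·A_cross = 0.40·464·0.4100 = 76.10 W (cross-section A).
Total input = 76.10 + 63.0 = 139.1 W.
Radiated: εσ·A_surf·T⁴ with A_surf = A = 0.4100 m².
T⁴ = 139.1/(0.40·5.67×10⁻⁸·0.4100) = 1.496×10¹⁰ K⁴.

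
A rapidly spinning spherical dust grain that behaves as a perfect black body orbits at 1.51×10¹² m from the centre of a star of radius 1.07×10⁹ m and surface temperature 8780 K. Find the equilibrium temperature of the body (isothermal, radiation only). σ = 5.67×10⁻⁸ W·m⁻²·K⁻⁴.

T ≈ 165 K

The star's surface emits σT_*⁴; at distance d the flux is S = σT_*⁴(R_*/d)².
S = 5.67×10⁻⁸·(8780)⁴·(1.07×10⁹/1.51×10¹²)² = 169.2 W/m².
For an isothermal sphere T⁴ = (1−a)S/(4σ) = 7.460×10⁸ K⁴.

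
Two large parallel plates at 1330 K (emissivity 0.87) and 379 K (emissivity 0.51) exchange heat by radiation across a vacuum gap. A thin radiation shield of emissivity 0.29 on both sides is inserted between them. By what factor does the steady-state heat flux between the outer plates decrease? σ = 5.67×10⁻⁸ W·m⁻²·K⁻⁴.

factor ≈ 3.79

Without shield: q₀ = σΔ(T⁴)/(1/ε₁+1/ε₂−1) with denominator 2.110.
With shield the two gaps are in series; the resistances add: (1/ε₁+1/ε_s−1)+(1/ε_s+1/ε₂−1) = 3.598+4.409 = 8.007.
Heat-flux ratio q₀/q = 8.007/2.110.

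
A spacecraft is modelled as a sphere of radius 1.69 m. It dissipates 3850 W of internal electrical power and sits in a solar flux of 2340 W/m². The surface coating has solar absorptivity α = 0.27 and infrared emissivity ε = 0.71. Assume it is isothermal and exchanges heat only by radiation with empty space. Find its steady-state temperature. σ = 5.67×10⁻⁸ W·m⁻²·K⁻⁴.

At steady state, absorbed solar power + internal power = radiated power.
Absorbed: α·S·A_cross = 0.27·2340·8.973 = 5669 W (cross-section πr²).
Total input = 5669 + 3850 = 9519 W.
Radiated: εσ·A_surf·T⁴ with A_surf = 4πr² = 35.89 m².
T⁴ = 9519/(0.71·5.67×10⁻⁸·35.89) = 6.588×10⁹ K⁴.

T ≈ 285 K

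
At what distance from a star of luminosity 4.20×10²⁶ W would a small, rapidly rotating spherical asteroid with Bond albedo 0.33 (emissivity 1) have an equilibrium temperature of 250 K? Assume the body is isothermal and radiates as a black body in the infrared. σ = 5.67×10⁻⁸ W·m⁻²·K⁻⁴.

For an isothermal black-emitting sphere, (1−a)S·πr² = σ·4πr²·T⁴ ⇒ S = 4σT⁴/(1−a).
S = 4·5.67×10⁻⁸·(250)⁴/0.670 = 1322 W/m².
Flux falls as S = L/(4πd²), so d = √(L/(4πS)) = √(4.20×10²⁶/(4π·1322)).

d ≈ 1.59×10¹¹ m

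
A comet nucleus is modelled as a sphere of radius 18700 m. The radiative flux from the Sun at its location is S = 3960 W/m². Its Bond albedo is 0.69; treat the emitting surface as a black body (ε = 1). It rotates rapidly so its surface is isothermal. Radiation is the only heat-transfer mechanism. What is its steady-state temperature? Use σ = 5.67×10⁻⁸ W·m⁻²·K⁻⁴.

T ≈ 271 K

At equilibrium, absorbed power = emitted power.
Absorbing cross-section = πr² = 1.099×10⁹ m²; emitting surface = 4πr² = 4.394×10⁹ m² (ratio 4).
(1−a)S·A_cross = εσ·A_surf·T⁴  ⇒  T⁴ = (1−a)S/(4σ).
T⁴ = 0.310·3960/(4·5.67×10⁻⁸) = 5.413×10⁹ K⁴.
T = (5.413×10⁹)^(1/4).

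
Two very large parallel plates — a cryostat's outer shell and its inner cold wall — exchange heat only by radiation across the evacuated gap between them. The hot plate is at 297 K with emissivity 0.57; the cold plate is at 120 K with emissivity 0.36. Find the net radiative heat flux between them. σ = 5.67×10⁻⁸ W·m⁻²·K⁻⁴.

For two infinite grey parallel plates, q = σ(T₁⁴ − T₂⁴)/(1/ε₁ + 1/ε₂ − 1).
T₁⁴ − T₂⁴ = 7.781×10⁹ − 2.074×10⁸ = 7.573×10⁹ K⁴.
1/ε₁ + 1/ε₂ − 1 = 1.754 + 2.778 − 1 = 3.532.
q = 5.67×10⁻⁸ × 7.573×10⁹ / 3.532.

q ≈ 122 W/m²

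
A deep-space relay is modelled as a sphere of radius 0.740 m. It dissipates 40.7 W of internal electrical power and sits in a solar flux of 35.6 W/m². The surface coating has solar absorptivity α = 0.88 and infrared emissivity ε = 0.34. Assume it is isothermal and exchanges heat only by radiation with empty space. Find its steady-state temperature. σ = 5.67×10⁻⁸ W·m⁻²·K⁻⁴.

T ≈ 163 K

At steady state, absorbed solar power + internal power = radiated power.
Absorbed: α·S·A_cross = 0.88·35.6·1.720 = 53.89 W (cross-section πr²).
Total input = 53.89 + 40.7 = 94.59 W.
Radiated: εσ·A_surf·T⁴ with A_surf = 4πr² = 6.881 m².
T⁴ = 94.59/(0.34·5.67×10⁻⁸·6.881) = 7.131×10⁸ K⁴.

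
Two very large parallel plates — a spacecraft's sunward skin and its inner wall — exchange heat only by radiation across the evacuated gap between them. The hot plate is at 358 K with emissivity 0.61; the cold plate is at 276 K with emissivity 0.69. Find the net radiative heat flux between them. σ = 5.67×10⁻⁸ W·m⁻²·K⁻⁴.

For two infinite grey parallel plates, q = σ(T₁⁴ − T₂⁴)/(1/ε₁ + 1/ε₂ − 1).
T₁⁴ − T₂⁴ = 1.643×10¹⁰ − 5.803×10⁹ = 1.062×10¹⁰ K⁴.
1/ε₁ + 1/ε₂ − 1 = 1.639 + 1.449 − 1 = 2.089.
q = 5.67×10⁻⁸ × 1.062×10¹⁰ / 2.089.

q ≈ 288 W/m²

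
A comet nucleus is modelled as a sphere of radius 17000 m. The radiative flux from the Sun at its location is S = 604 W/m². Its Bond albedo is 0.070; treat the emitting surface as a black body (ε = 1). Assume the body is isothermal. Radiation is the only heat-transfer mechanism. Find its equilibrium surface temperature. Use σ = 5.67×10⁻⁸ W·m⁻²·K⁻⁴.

At equilibrium, absorbed power = emitted power.
Absorbing cross-section = πr² = 9.079×10⁸ m²; emitting surface = 4πr² = 3.632×10⁹ m² (ratio 4).
(1−a)S·A_cross = εσ·A_surf·T⁴  ⇒  T⁴ = (1−a)S/(4σ).
T⁴ = 0.930·604/(4·5.67×10⁻⁸) = 2.477×10⁹ K⁴.
T = (2.477×10⁹)^(1/4).

T ≈ 223 K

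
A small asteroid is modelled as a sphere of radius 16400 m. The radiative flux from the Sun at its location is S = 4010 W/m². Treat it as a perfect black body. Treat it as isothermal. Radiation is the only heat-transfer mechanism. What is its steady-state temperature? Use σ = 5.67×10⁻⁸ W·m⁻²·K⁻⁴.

T ≈ 365 K

At equilibrium, absorbed power = emitted power.
Absorbing cross-section = πr² = 8.450×10⁸ m²; emitting surface = 4πr² = 3.380×10⁹ m² (ratio 4).
S·A_cross = εσ·A_surf·T⁴  ⇒  T⁴ = S/(4σ).
T⁴ = 1.00·4010/(4·5.67×10⁻⁸) = 1.768×10¹⁰ K⁴.
T = (1.768×10¹⁰)^(1/4).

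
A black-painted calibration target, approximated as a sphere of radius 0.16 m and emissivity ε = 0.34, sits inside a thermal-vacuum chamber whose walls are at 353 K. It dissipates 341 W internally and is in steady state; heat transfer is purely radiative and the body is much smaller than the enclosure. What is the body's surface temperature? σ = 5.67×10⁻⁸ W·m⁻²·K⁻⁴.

For a small grey body in a large enclosure, net radiated power = εσA(T⁴ − T_w⁴).
Steady state: P = εσA(T⁴ − T_w⁴) with A = 4πr² = 0.3217 m².
T⁴ = P/(εσA) + T_w⁴ = 341/(0.34·5.67×10⁻⁸·0.3217) + (353)⁴
    = 5.498×10¹⁰ + 1.553×10¹⁰ = 7.051×10¹⁰ K⁴.

T ≈ 515 K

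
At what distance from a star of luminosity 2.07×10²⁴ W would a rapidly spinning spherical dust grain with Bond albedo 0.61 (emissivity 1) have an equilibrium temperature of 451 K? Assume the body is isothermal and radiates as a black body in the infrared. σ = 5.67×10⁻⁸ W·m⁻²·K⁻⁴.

d ≈ 2.62×10⁹ m

For an isothermal black-emitting sphere, (1−a)S·πr² = σ·4πr²·T⁴ ⇒ S = 4σT⁴/(1−a).
S = 4·5.67×10⁻⁸·(451)⁴/0.390 = 24060 W/m².
Flux falls as S = L/(4πd²), so d = √(L/(4πS)) = √(2.07×10²⁴/(4π·24060)).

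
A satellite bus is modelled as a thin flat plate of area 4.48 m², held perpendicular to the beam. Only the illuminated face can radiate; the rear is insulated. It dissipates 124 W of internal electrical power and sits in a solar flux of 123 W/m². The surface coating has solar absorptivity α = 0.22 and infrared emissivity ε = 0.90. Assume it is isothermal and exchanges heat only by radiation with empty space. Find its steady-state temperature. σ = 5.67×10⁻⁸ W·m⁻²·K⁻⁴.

At steady state, absorbed solar power + internal power = radiated power.
Absorbed: α·S·A_cross = 0.22·123·4.480 = 121.2 W (cross-section A).
Total input = 121.2 + 124 = 245.2 W.
Radiated: εσ·A_surf·T⁴ with A_surf = A = 4.480 m².
T⁴ = 245.2/(0.90·5.67×10⁻⁸·4.480) = 1.073×10⁹ K⁴.

T ≈ 181 K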